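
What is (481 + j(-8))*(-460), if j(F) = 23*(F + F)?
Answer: -51980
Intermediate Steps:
j(F) = 46*F (j(F) = 23*(2*F) = 46*F)
(481 + j(-8))*(-460) = (481 + 46*(-8))*(-460) = (481 - 368)*(-460) = 113*(-460) = -51980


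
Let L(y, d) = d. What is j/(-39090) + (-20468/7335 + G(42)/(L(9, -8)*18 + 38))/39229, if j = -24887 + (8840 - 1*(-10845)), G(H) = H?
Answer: 2642817272576/19871362273185 ≈ 0.13300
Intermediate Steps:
j = -5202 (j = -24887 + (8840 + 10845) = -24887 + 19685 = -5202)
j/(-39090) + (-20468/7335 + G(42)/(L(9, -8)*18 + 38))/39229 = -5202/(-39090) + (-20468/7335 + 42/(-8*18 + 38))/39229 = -5202*(-1/39090) + (-20468*1/7335 + 42/(-144 + 38))*(1/39229) = 867/6515 + (-20468/7335 + 42/(-106))*(1/39229) = 867/6515 + (-20468/7335 + 42*(-1/106))*(1/39229) = 867/6515 + (-20468/7335 - 21/53)*(1/39229) = 867/6515 - 1238839/388755*1/39229 = 867/6515 - 1238839/15250469895 = 2642817272576/19871362273185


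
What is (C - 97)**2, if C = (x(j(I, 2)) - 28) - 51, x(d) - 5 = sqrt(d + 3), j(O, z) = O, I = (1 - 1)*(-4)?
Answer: (171 - sqrt(3))**2 ≈ 28652.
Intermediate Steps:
I = 0 (I = 0*(-4) = 0)
x(d) = 5 + sqrt(3 + d) (x(d) = 5 + sqrt(d + 3) = 5 + sqrt(3 + d))
C = -74 + sqrt(3) (C = ((5 + sqrt(3 + 0)) - 28) - 51 = ((5 + sqrt(3)) - 28) - 51 = (-23 + sqrt(3)) - 51 = -74 + sqrt(3) ≈ -72.268)
(C - 97)**2 = ((-74 + sqrt(3)) - 97)**2 = (-171 + sqrt(3))**2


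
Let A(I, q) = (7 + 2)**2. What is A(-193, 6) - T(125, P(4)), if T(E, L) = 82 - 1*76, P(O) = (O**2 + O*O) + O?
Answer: 75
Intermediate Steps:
A(I, q) = 81 (A(I, q) = 9**2 = 81)
P(O) = O + 2*O**2 (P(O) = (O**2 + O**2) + O = 2*O**2 + O = O + 2*O**2)
T(E, L) = 6 (T(E, L) = 82 - 76 = 6)
A(-193, 6) - T(125, P(4)) = 81 - 1*6 = 81 - 6 = 75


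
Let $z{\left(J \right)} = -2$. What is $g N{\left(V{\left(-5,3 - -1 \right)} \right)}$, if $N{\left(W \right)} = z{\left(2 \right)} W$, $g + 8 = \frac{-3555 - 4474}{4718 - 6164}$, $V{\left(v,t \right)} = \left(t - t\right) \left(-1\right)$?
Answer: $0$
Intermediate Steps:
$V{\left(v,t \right)} = 0$ ($V{\left(v,t \right)} = 0 \left(-1\right) = 0$)
$g = - \frac{3539}{1446}$ ($g = -8 + \frac{-3555 - 4474}{4718 - 6164} = -8 - \frac{8029}{-1446} = -8 - - \frac{8029}{1446} = -8 + \frac{8029}{1446} = - \frac{3539}{1446} \approx -2.4474$)
$N{\left(W \right)} = - 2 W$
$g N{\left(V{\left(-5,3 - -1 \right)} \right)} = - \frac{3539 \left(\left(-2\right) 0\right)}{1446} = \left(- \frac{3539}{1446}\right) 0 = 0$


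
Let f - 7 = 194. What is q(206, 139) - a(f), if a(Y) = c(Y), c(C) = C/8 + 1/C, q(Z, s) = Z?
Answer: 290839/1608 ≈ 180.87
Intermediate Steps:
f = 201 (f = 7 + 194 = 201)
c(C) = 1/C + C/8 (c(C) = C*(1/8) + 1/C = C/8 + 1/C = 1/C + C/8)
a(Y) = 1/Y + Y/8
q(206, 139) - a(f) = 206 - (1/201 + (1/8)*201) = 206 - (1/201 + 201/8) = 206 - 1*40409/1608 = 206 - 40409/1608 = 290839/1608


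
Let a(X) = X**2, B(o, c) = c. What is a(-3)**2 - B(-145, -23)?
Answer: 104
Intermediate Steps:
a(-3)**2 - B(-145, -23) = ((-3)**2)**2 - 1*(-23) = 9**2 + 23 = 81 + 23 = 104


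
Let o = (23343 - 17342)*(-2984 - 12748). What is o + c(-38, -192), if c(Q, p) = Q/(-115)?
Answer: -10856889142/115 ≈ -9.4408e+7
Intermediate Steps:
c(Q, p) = -Q/115 (c(Q, p) = Q*(-1/115) = -Q/115)
o = -94407732 (o = 6001*(-15732) = -94407732)
o + c(-38, -192) = -94407732 - 1/115*(-38) = -94407732 + 38/115 = -10856889142/115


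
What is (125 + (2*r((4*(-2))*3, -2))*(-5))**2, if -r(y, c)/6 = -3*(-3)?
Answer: 442225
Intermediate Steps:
r(y, c) = -54 (r(y, c) = -(-18)*(-3) = -6*9 = -54)
(125 + (2*r((4*(-2))*3, -2))*(-5))**2 = (125 + (2*(-54))*(-5))**2 = (125 - 108*(-5))**2 = (125 + 540)**2 = 665**2 = 442225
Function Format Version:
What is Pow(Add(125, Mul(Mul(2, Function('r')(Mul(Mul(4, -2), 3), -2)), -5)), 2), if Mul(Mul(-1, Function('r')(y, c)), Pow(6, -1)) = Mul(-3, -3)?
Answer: 442225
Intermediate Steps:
Function('r')(y, c) = -54 (Function('r')(y, c) = Mul(-6, Mul(-3, -3)) = Mul(-6, 9) = -54)
Pow(Add(125, Mul(Mul(2, Function('r')(Mul(Mul(4, -2), 3), -2)), -5)), 2) = Pow(Add(125, Mul(Mul(2, -54), -5)), 2) = Pow(Add(125, Mul(-108, -5)), 2) = Pow(Add(125, 540), 2) = Pow(665, 2) = 442225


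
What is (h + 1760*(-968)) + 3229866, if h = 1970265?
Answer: 3496451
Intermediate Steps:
(h + 1760*(-968)) + 3229866 = (1970265 + 1760*(-968)) + 3229866 = (1970265 - 1703680) + 3229866 = 266585 + 3229866 = 3496451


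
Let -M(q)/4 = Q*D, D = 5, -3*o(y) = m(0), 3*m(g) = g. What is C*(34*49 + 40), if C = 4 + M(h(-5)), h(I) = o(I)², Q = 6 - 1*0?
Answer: -197896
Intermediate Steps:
m(g) = g/3
o(y) = 0 (o(y) = -0/9 = -⅓*0 = 0)
Q = 6 (Q = 6 + 0 = 6)
h(I) = 0 (h(I) = 0² = 0)
M(q) = -120 (M(q) = -24*5 = -4*30 = -120)
C = -116 (C = 4 - 120 = -116)
C*(34*49 + 40) = -116*(34*49 + 40) = -116*(1666 + 40) = -116*1706 = -197896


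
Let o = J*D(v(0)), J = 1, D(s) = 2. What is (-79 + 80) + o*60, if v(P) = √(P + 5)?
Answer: 121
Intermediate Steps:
v(P) = √(5 + P)
o = 2 (o = 1*2 = 2)
(-79 + 80) + o*60 = (-79 + 80) + 2*60 = 1 + 120 = 121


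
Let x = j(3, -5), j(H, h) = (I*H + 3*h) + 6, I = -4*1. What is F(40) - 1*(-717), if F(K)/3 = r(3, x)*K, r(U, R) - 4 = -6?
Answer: 477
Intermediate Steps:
I = -4
j(H, h) = 6 - 4*H + 3*h (j(H, h) = (-4*H + 3*h) + 6 = 6 - 4*H + 3*h)
x = -21 (x = 6 - 4*3 + 3*(-5) = 6 - 12 - 15 = -21)
r(U, R) = -2 (r(U, R) = 4 - 6 = -2)
F(K) = -6*K (F(K) = 3*(-2*K) = -6*K)
F(40) - 1*(-717) = -6*40 - 1*(-717) = -240 + 717 = 477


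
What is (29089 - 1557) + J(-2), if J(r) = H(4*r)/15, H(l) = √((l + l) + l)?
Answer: 27532 + 2*I*√6/15 ≈ 27532.0 + 0.3266*I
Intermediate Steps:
H(l) = √3*√l (H(l) = √(2*l + l) = √(3*l) = √3*√l)
J(r) = 2*√3*√r/15 (J(r) = (√3*√(4*r))/15 = (√3*(2*√r))*(1/15) = (2*√3*√r)*(1/15) = 2*√3*√r/15)
(29089 - 1557) + J(-2) = (29089 - 1557) + 2*√3*√(-2)/15 = 27532 + 2*√3*(I*√2)/15 = 27532 + 2*I*√6/15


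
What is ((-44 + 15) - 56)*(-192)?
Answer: 16320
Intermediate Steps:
((-44 + 15) - 56)*(-192) = (-29 - 56)*(-192) = -85*(-192) = 16320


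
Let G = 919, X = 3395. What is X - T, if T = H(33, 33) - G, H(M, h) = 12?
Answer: 4302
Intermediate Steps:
T = -907 (T = 12 - 1*919 = 12 - 919 = -907)
X - T = 3395 - 1*(-907) = 3395 + 907 = 4302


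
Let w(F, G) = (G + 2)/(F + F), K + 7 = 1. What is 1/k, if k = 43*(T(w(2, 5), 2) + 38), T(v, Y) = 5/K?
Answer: 6/9589 ≈ 0.00062572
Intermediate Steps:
K = -6 (K = -7 + 1 = -6)
w(F, G) = (2 + G)/(2*F) (w(F, G) = (2 + G)/((2*F)) = (2 + G)*(1/(2*F)) = (2 + G)/(2*F))
T(v, Y) = -5/6 (T(v, Y) = 5/(-6) = 5*(-1/6) = -5/6)
k = 9589/6 (k = 43*(-5/6 + 38) = 43*(223/6) = 9589/6 ≈ 1598.2)
1/k = 1/(9589/6) = 6/9589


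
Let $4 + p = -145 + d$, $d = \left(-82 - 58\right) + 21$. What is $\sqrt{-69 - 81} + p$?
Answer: $-268 + 5 i \sqrt{6} \approx -268.0 + 12.247 i$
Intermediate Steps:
$d = -119$ ($d = -140 + 21 = -119$)
$p = -268$ ($p = -4 - 264 = -268$)
$\sqrt{-69 - 81} + p = \sqrt{-69 - 81} - 268 = \sqrt{-150} - 268 = 5 i \sqrt{6} - 268 = -268 + 5 i \sqrt{6}$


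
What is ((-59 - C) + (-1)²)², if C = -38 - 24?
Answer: 16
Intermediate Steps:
C = -62
((-59 - C) + (-1)²)² = ((-59 - 1*(-62)) + (-1)²)² = ((-59 + 62) + 1)² = (3 + 1)² = 4² = 16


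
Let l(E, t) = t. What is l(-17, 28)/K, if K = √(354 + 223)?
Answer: 28*√577/577 ≈ 1.1657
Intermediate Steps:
K = √577 ≈ 24.021
l(-17, 28)/K = 28/(√577) = 28*(√577/577) = 28*√577/577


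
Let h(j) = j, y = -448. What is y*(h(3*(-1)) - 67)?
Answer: 31360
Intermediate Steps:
y*(h(3*(-1)) - 67) = -448*(3*(-1) - 67) = -448*(-3 - 67) = -448*(-70) = 31360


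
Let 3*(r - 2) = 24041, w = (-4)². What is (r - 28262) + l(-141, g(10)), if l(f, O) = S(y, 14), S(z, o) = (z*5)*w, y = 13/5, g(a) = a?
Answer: -60115/3 ≈ -20038.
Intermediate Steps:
w = 16
y = 13/5 (y = 13*(⅕) = 13/5 ≈ 2.6000)
S(z, o) = 80*z (S(z, o) = (z*5)*16 = (5*z)*16 = 80*z)
l(f, O) = 208 (l(f, O) = 80*(13/5) = 208)
r = 24047/3 (r = 2 + (⅓)*24041 = 2 + 24041/3 = 24047/3 ≈ 8015.7)
(r - 28262) + l(-141, g(10)) = (24047/3 - 28262) + 208 = -60739/3 + 208 = -60115/3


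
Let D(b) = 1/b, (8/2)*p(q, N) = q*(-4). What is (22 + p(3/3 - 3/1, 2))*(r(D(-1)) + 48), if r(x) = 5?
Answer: 1272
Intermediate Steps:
p(q, N) = -q (p(q, N) = (q*(-4))/4 = (-4*q)/4 = -q)
D(b) = 1/b
(22 + p(3/3 - 3/1, 2))*(r(D(-1)) + 48) = (22 - (3/3 - 3/1))*(5 + 48) = (22 - (3*(⅓) - 3*1))*53 = (22 - (1 - 3))*53 = (22 - 1*(-2))*53 = (22 + 2)*53 = 24*53 = 1272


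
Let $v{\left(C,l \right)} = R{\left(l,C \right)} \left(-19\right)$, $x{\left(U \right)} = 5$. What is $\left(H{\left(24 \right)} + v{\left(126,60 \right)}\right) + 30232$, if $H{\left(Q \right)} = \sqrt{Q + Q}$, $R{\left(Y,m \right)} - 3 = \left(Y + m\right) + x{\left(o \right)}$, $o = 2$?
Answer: $26546 + 4 \sqrt{3} \approx 26553.0$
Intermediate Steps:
$R{\left(Y,m \right)} = 8 + Y + m$ ($R{\left(Y,m \right)} = 3 + \left(\left(Y + m\right) + 5\right) = 3 + \left(5 + Y + m\right) = 8 + Y + m$)
$H{\left(Q \right)} = \sqrt{2} \sqrt{Q}$ ($H{\left(Q \right)} = \sqrt{2 Q} = \sqrt{2} \sqrt{Q}$)
$v{\left(C,l \right)} = -152 - 19 C - 19 l$ ($v{\left(C,l \right)} = \left(8 + l + C\right) \left(-19\right) = \left(8 + C + l\right) \left(-19\right) = -152 - 19 C - 19 l$)
$\left(H{\left(24 \right)} + v{\left(126,60 \right)}\right) + 30232 = \left(\sqrt{2} \sqrt{24} - 3686\right) + 30232 = \left(\sqrt{2} \cdot 2 \sqrt{6} - 3686\right) + 30232 = \left(4 \sqrt{3} - 3686\right) + 30232 = \left(-3686 + 4 \sqrt{3}\right) + 30232 = 26546 + 4 \sqrt{3}$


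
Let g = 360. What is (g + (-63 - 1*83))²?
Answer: 45796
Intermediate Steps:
(g + (-63 - 1*83))² = (360 + (-63 - 1*83))² = (360 + (-63 - 83))² = (360 - 146)² = 214² = 45796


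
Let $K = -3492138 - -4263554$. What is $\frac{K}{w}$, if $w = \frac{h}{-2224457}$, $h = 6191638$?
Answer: $- \frac{857990860556}{3095819} \approx -2.7715 \cdot 10^{5}$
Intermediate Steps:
$K = 771416$ ($K = -3492138 + 4263554 = 771416$)
$w = - \frac{6191638}{2224457}$ ($w = \frac{6191638}{-2224457} = 6191638 \left(- \frac{1}{2224457}\right) = - \frac{6191638}{2224457} \approx -2.7834$)
$\frac{K}{w} = \frac{771416}{- \frac{6191638}{2224457}} = 771416 \left(- \frac{2224457}{6191638}\right) = - \frac{857990860556}{3095819}$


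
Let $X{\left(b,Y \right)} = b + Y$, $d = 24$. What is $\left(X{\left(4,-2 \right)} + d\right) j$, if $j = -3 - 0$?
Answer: $-78$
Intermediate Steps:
$X{\left(b,Y \right)} = Y + b$
$j = -3$ ($j = -3 + 0 = -3$)
$\left(X{\left(4,-2 \right)} + d\right) j = \left(\left(-2 + 4\right) + 24\right) \left(-3\right) = \left(2 + 24\right) \left(-3\right) = 26 \left(-3\right) = -78$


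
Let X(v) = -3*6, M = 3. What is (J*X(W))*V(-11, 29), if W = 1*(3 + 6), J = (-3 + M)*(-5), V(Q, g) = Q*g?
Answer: 0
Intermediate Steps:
J = 0 (J = (-3 + 3)*(-5) = 0*(-5) = 0)
W = 9 (W = 1*9 = 9)
X(v) = -18
(J*X(W))*V(-11, 29) = (0*(-18))*(-11*29) = 0*(-319) = 0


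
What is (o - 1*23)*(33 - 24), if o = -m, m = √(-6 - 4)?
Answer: -207 - 9*I*√10 ≈ -207.0 - 28.461*I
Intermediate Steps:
m = I*√10 (m = √(-10) = I*√10 ≈ 3.1623*I)
o = -I*√10 ≈ -3.1623*I
(o - 1*23)*(33 - 24) = (-I*√10 - 1*23)*(33 - 24) = (-I*√10 - 23)*9 = (-23 - I*√10)*9 = -207 - 9*I*√10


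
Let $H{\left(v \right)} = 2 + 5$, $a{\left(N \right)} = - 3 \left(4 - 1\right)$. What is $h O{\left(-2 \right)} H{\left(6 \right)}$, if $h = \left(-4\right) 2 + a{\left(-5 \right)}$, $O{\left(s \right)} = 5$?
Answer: $-595$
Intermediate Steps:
$a{\left(N \right)} = -9$ ($a{\left(N \right)} = \left(-3\right) 3 = -9$)
$H{\left(v \right)} = 7$
$h = -17$ ($h = \left(-4\right) 2 - 9 = -8 - 9 = -17$)
$h O{\left(-2 \right)} H{\left(6 \right)} = \left(-17\right) 5 \cdot 7 = \left(-85\right) 7 = -595$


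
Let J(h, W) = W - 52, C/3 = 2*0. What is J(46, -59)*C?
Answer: 0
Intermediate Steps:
C = 0 (C = 3*(2*0) = 3*0 = 0)
J(h, W) = -52 + W
J(46, -59)*C = (-52 - 59)*0 = -111*0 = 0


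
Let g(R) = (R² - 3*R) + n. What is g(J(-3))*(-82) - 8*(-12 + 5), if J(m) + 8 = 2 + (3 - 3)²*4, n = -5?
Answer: -3962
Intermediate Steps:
J(m) = -6 (J(m) = -8 + (2 + (3 - 3)²*4) = -8 + (2 + 0²*4) = -8 + (2 + 0*4) = -8 + (2 + 0) = -8 + 2 = -6)
g(R) = -5 + R² - 3*R (g(R) = (R² - 3*R) - 5 = -5 + R² - 3*R)
g(J(-3))*(-82) - 8*(-12 + 5) = (-5 + (-6)² - 3*(-6))*(-82) - 8*(-12 + 5) = (-5 + 36 + 18)*(-82) - 8*(-7) = 49*(-82) - 1*(-56) = -4018 + 56 = -3962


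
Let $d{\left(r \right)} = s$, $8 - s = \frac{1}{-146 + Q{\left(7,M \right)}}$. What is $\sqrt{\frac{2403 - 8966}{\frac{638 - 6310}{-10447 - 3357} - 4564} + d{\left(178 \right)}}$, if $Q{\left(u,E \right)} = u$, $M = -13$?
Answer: $\frac{\sqrt{45263602159380162670}}{2189103494} \approx 3.0733$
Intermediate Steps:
$s = \frac{1113}{139}$ ($s = 8 - \frac{1}{-146 + 7} = 8 - \frac{1}{-139} = 8 - - \frac{1}{139} = 8 + \frac{1}{139} = \frac{1113}{139} \approx 8.0072$)
$d{\left(r \right)} = \frac{1113}{139}$
$\sqrt{\frac{2403 - 8966}{\frac{638 - 6310}{-10447 - 3357} - 4564} + d{\left(178 \right)}} = \sqrt{\frac{2403 - 8966}{\frac{638 - 6310}{-10447 - 3357} - 4564} + \frac{1113}{139}} = \sqrt{- \frac{6563}{- \frac{5672}{-13804} - 4564} + \frac{1113}{139}} = \sqrt{- \frac{6563}{\left(-5672\right) \left(- \frac{1}{13804}\right) - 4564} + \frac{1113}{139}} = \sqrt{- \frac{6563}{\frac{1418}{3451} - 4564} + \frac{1113}{139}} = \sqrt{- \frac{6563}{- \frac{15748946}{3451}} + \frac{1113}{139}} = \sqrt{\left(-6563\right) \left(- \frac{3451}{15748946}\right) + \frac{1113}{139}} = \sqrt{\frac{22648913}{15748946} + \frac{1113}{139}} = \sqrt{\frac{20676775805}{2189103494}} = \frac{\sqrt{45263602159380162670}}{2189103494}$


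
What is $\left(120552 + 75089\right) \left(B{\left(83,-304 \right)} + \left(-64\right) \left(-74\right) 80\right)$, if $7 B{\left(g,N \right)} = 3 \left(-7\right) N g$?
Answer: $88933703216$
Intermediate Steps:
$B{\left(g,N \right)} = - 3 N g$ ($B{\left(g,N \right)} = \frac{3 \left(-7\right) N g}{7} = \frac{\left(-21\right) N g}{7} = - 3 N g$)
$\left(120552 + 75089\right) \left(B{\left(83,-304 \right)} + \left(-64\right) \left(-74\right) 80\right) = \left(120552 + 75089\right) \left(\left(-3\right) \left(-304\right) 83 + \left(-64\right) \left(-74\right) 80\right) = 195641 \left(75696 + 4736 \cdot 80\right) = 195641 \left(75696 + 378880\right) = 195641 \cdot 454576 = 88933703216$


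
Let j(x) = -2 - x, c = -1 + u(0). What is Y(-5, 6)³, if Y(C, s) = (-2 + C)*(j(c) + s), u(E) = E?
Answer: -42875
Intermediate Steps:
c = -1 (c = -1 + 0 = -1)
Y(C, s) = (-1 + s)*(-2 + C) (Y(C, s) = (-2 + C)*((-2 - 1*(-1)) + s) = (-2 + C)*((-2 + 1) + s) = (-2 + C)*(-1 + s) = (-1 + s)*(-2 + C))
Y(-5, 6)³ = (2 - 1*(-5) - 2*6 - 5*6)³ = (2 + 5 - 12 - 30)³ = (-35)³ = -42875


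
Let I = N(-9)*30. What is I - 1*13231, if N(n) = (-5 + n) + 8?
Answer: -13411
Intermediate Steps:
N(n) = 3 + n
I = -180 (I = (3 - 9)*30 = -6*30 = -180)
I - 1*13231 = -180 - 1*13231 = -180 - 13231 = -13411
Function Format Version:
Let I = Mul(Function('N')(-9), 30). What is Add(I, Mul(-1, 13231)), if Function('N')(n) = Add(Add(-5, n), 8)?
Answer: -13411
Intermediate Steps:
Function('N')(n) = Add(3, n)
I = -180 (I = Mul(Add(3, -9), 30) = Mul(-6, 30) = -180)
Add(I, Mul(-1, 13231)) = Add(-180, Mul(-1, 13231)) = Add(-180, -13231) = -13411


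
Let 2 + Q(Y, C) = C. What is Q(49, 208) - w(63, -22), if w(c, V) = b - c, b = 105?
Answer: 164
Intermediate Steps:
w(c, V) = 105 - c
Q(Y, C) = -2 + C
Q(49, 208) - w(63, -22) = (-2 + 208) - (105 - 1*63) = 206 - (105 - 63) = 206 - 1*42 = 206 - 42 = 164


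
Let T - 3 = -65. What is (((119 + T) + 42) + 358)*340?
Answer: 155380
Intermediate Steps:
T = -62 (T = 3 - 65 = -62)
(((119 + T) + 42) + 358)*340 = (((119 - 62) + 42) + 358)*340 = ((57 + 42) + 358)*340 = (99 + 358)*340 = 457*340 = 155380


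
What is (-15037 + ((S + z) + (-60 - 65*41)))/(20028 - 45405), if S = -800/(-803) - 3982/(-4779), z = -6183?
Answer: 91882802719/97385176449 ≈ 0.94350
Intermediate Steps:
S = 7020746/3837537 (S = -800*(-1/803) - 3982*(-1/4779) = 800/803 + 3982/4779 = 7020746/3837537 ≈ 1.8295)
(-15037 + ((S + z) + (-60 - 65*41)))/(20028 - 45405) = (-15037 + ((7020746/3837537 - 6183) + (-60 - 65*41)))/(20028 - 45405) = (-15037 + (-23720470525/3837537 + (-60 - 2665)))/(-25377) = (-15037 + (-23720470525/3837537 - 2725))*(-1/25377) = (-15037 - 34177758850/3837537)*(-1/25377) = -91882802719/3837537*(-1/25377) = 91882802719/97385176449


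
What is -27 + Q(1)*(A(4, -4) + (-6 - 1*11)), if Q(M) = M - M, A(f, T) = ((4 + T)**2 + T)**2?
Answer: -27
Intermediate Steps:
A(f, T) = (T + (4 + T)**2)**2
Q(M) = 0
-27 + Q(1)*(A(4, -4) + (-6 - 1*11)) = -27 + 0*((-4 + (4 - 4)**2)**2 + (-6 - 1*11)) = -27 + 0*((-4 + 0**2)**2 + (-6 - 11)) = -27 + 0*((-4 + 0)**2 - 17) = -27 + 0*((-4)**2 - 17) = -27 + 0*(16 - 17) = -27 + 0*(-1) = -27 + 0 = -27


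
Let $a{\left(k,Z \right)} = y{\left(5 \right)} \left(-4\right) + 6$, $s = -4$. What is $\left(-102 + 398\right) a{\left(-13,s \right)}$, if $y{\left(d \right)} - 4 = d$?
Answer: $-8880$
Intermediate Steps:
$y{\left(d \right)} = 4 + d$
$a{\left(k,Z \right)} = -30$ ($a{\left(k,Z \right)} = \left(4 + 5\right) \left(-4\right) + 6 = 9 \left(-4\right) + 6 = -36 + 6 = -30$)
$\left(-102 + 398\right) a{\left(-13,s \right)} = \left(-102 + 398\right) \left(-30\right) = 296 \left(-30\right) = -8880$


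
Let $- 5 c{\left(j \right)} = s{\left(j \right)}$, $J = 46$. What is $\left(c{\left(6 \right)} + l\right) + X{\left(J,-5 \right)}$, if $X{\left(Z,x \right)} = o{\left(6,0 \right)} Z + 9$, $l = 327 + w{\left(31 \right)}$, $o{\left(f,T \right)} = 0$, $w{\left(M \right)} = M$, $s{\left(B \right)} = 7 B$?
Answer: $\frac{1793}{5} \approx 358.6$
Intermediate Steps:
$l = 358$ ($l = 327 + 31 = 358$)
$X{\left(Z,x \right)} = 9$ ($X{\left(Z,x \right)} = 0 Z + 9 = 0 + 9 = 9$)
$c{\left(j \right)} = - \frac{7 j}{5}$
$\left(c{\left(6 \right)} + l\right) + X{\left(J,-5 \right)} = \left(\left(- \frac{7}{5}\right) 6 + 358\right) + 9 = \left(- \frac{42}{5} + 358\right) + 9 = \frac{1748}{5} + 9 = \frac{1793}{5}$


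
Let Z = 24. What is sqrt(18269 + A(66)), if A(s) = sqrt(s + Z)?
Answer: sqrt(18269 + 3*sqrt(10)) ≈ 135.20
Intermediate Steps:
A(s) = sqrt(24 + s) (A(s) = sqrt(s + 24) = sqrt(24 + s))
sqrt(18269 + A(66)) = sqrt(18269 + sqrt(24 + 66)) = sqrt(18269 + sqrt(90)) = sqrt(18269 + 3*sqrt(10))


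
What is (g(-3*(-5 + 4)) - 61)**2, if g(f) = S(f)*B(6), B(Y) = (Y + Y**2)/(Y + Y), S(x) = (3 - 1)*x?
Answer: 1600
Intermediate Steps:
S(x) = 2*x
B(Y) = (Y + Y**2)/(2*Y) (B(Y) = (Y + Y**2)/((2*Y)) = (Y + Y**2)*(1/(2*Y)) = (Y + Y**2)/(2*Y))
g(f) = 7*f (g(f) = (2*f)*(1/2 + (1/2)*6) = (2*f)*(1/2 + 3) = (2*f)*(7/2) = 7*f)
(g(-3*(-5 + 4)) - 61)**2 = (7*(-3*(-5 + 4)) - 61)**2 = (7*(-3*(-1)) - 61)**2 = (7*3 - 61)**2 = (21 - 61)**2 = (-40)**2 = 1600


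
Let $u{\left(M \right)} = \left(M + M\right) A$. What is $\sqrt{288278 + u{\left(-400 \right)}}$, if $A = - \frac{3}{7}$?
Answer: $\frac{\sqrt{14142422}}{7} \approx 537.23$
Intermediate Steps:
$A = - \frac{3}{7}$ ($A = \left(-3\right) \frac{1}{7} = - \frac{3}{7} \approx -0.42857$)
$u{\left(M \right)} = - \frac{6 M}{7}$ ($u{\left(M \right)} = \left(M + M\right) \left(- \frac{3}{7}\right) = 2 M \left(- \frac{3}{7}\right) = - \frac{6 M}{7}$)
$\sqrt{288278 + u{\left(-400 \right)}} = \sqrt{288278 - - \frac{2400}{7}} = \sqrt{288278 + \frac{2400}{7}} = \sqrt{\frac{2020346}{7}} = \frac{\sqrt{14142422}}{7}$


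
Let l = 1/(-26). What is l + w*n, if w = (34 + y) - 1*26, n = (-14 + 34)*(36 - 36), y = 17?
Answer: -1/26 ≈ -0.038462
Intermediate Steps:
l = -1/26 ≈ -0.038462
n = 0 (n = 20*0 = 0)
w = 25 (w = (34 + 17) - 1*26 = 51 - 26 = 25)
l + w*n = -1/26 + 25*0 = -1/26 + 0 = -1/26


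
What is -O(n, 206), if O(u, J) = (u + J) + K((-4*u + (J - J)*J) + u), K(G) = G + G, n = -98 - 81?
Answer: -1101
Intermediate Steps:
n = -179
K(G) = 2*G
O(u, J) = J - 5*u (O(u, J) = (u + J) + 2*((-4*u + (J - J)*J) + u) = (J + u) + 2*((-4*u + 0*J) + u) = (J + u) + 2*((-4*u + 0) + u) = (J + u) + 2*(-4*u + u) = (J + u) + 2*(-3*u) = (J + u) - 6*u = J - 5*u)
-O(n, 206) = -(206 - 5*(-179)) = -(206 + 895) = -1*1101 = -1101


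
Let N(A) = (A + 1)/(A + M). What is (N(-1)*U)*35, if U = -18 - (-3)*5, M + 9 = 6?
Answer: 0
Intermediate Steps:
M = -3 (M = -9 + 6 = -3)
N(A) = (1 + A)/(-3 + A) (N(A) = (A + 1)/(A - 3) = (1 + A)/(-3 + A))
U = -3 (U = -18 - 1*(-15) = -18 + 15 = -3)
(N(-1)*U)*35 = (((1 - 1)/(-3 - 1))*(-3))*35 = ((0/(-4))*(-3))*35 = (-¼*0*(-3))*35 = (0*(-3))*35 = 0*35 = 0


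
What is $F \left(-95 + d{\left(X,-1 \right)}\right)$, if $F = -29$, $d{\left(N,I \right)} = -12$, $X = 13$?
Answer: $3103$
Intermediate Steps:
$F \left(-95 + d{\left(X,-1 \right)}\right) = - 29 \left(-95 - 12\right) = \left(-29\right) \left(-107\right) = 3103$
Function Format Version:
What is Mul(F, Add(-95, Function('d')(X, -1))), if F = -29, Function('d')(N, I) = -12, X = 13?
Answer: 3103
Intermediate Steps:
Mul(F, Add(-95, Function('d')(X, -1))) = Mul(-29, Add(-95, -12)) = Mul(-29, -107) = 3103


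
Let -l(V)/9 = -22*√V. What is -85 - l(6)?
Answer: -85 - 198*√6 ≈ -570.00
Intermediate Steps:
l(V) = 198*√V (l(V) = -(-198)*√V = 198*√V)
-85 - l(6) = -85 - 198*√6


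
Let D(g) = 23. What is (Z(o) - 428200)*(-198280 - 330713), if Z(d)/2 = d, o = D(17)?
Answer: 226490468922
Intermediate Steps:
o = 23
Z(d) = 2*d
(Z(o) - 428200)*(-198280 - 330713) = (2*23 - 428200)*(-198280 - 330713) = (46 - 428200)*(-528993) = -428154*(-528993) = 226490468922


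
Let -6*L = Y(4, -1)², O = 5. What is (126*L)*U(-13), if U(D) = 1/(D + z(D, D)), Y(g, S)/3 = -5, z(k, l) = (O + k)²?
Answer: -1575/17 ≈ -92.647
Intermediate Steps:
z(k, l) = (5 + k)²
Y(g, S) = -15 (Y(g, S) = 3*(-5) = -15)
L = -75/2 (L = -⅙*(-15)² = -⅙*225 = -75/2 ≈ -37.500)
U(D) = 1/(D + (5 + D)²)
(126*L)*U(-13) = (126*(-75/2))/(-13 + (5 - 13)²) = -4725/(-13 + (-8)²) = -4725/(-13 + 64) = -4725/51 = -4725*1/51 = -1575/17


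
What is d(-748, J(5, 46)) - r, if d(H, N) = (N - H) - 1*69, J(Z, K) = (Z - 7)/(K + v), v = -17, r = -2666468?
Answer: 77347261/29 ≈ 2.6671e+6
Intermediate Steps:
J(Z, K) = (-7 + Z)/(-17 + K) (J(Z, K) = (Z - 7)/(K - 17) = (-7 + Z)/(-17 + K))
d(H, N) = -69 + N - H (d(H, N) = (N - H) - 69 = -69 + N - H)
d(-748, J(5, 46)) - r = (-69 + (-7 + 5)/(-17 + 46) - 1*(-748)) - 1*(-2666468) = (-69 - 2/29 + 748) + 2666468 = 19689/29 + 2666468 = 77347261/29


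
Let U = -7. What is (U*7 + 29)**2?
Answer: 400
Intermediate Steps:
(U*7 + 29)**2 = (-7*7 + 29)**2 = (-49 + 29)**2 = (-20)**2 = 400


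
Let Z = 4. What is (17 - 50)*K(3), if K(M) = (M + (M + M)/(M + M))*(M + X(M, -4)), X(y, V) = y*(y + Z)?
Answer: -3168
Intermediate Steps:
X(y, V) = y*(4 + y) (X(y, V) = y*(y + 4) = y*(4 + y))
K(M) = (1 + M)*(M + M*(4 + M)) (K(M) = (M + (M + M)/(M + M))*(M + M*(4 + M)) = (M + (2*M)/((2*M)))*(M + M*(4 + M)) = (M + (2*M)*(1/(2*M)))*(M + M*(4 + M)) = (M + 1)*(M + M*(4 + M)) = (1 + M)*(M + M*(4 + M)))
(17 - 50)*K(3) = (17 - 50)*(3*(5 + 3² + 6*3)) = -99*(5 + 9 + 18) = -99*32 = -33*96 = -3168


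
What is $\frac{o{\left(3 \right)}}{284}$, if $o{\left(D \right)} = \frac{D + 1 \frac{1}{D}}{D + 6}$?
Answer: $\frac{5}{3834} \approx 0.0013041$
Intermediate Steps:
$o{\left(D \right)} = \frac{D + \frac{1}{D}}{6 + D}$
$\frac{o{\left(3 \right)}}{284} = \frac{\frac{1}{3} \frac{1}{6 + 3} \left(1 + 3^{2}\right)}{284} = \frac{1 + 9}{3 \cdot 9} \cdot \frac{1}{284} = \frac{1}{3} \cdot \frac{1}{9} \cdot 10 \cdot \frac{1}{284} = \frac{10}{27} \cdot \frac{1}{284} = \frac{5}{3834}$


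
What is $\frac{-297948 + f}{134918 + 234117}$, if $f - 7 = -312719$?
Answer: $- \frac{122132}{73807} \approx -1.6547$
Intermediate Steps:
$f = -312712$ ($f = 7 - 312719 = -312712$)
$\frac{-297948 + f}{134918 + 234117} = \frac{-297948 - 312712}{134918 + 234117} = - \frac{610660}{369035} = \left(-610660\right) \frac{1}{369035} = - \frac{122132}{73807}$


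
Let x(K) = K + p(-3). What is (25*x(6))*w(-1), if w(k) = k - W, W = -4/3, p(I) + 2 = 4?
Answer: 200/3 ≈ 66.667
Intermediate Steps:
p(I) = 2 (p(I) = -2 + 4 = 2)
W = -4/3 (W = -4*⅓ = -4/3 ≈ -1.3333)
w(k) = 4/3 + k (w(k) = k - 1*(-4/3) = k + 4/3 = 4/3 + k)
x(K) = 2 + K (x(K) = K + 2 = 2 + K)
(25*x(6))*w(-1) = (25*(2 + 6))*(4/3 - 1) = (25*8)*(⅓) = 200*(⅓) = 200/3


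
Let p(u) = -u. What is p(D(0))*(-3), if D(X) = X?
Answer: 0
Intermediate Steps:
p(D(0))*(-3) = -1*0*(-3) = 0*(-3) = 0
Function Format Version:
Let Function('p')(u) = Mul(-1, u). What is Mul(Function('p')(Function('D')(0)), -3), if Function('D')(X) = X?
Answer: 0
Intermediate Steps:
Mul(Function('p')(Function('D')(0)), -3) = Mul(Mul(-1, 0), -3) = Mul(0, -3) = 0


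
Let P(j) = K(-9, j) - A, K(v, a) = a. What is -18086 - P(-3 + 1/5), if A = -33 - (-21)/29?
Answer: -2626744/145 ≈ -18115.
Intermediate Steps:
A = -936/29 (A = -33 - (-21)/29 = -33 - 1*(-21/29) = -33 + 21/29 = -936/29 ≈ -32.276)
P(j) = 936/29 + j (P(j) = j - 1*(-936/29) = j + 936/29 = 936/29 + j)
-18086 - P(-3 + 1/5) = -18086 - (936/29 + (-3 + 1/5)) = -18086 - (936/29 - 14/5) = -18086 - 1*4274/145 = -18086 - 4274/145 = -2626744/145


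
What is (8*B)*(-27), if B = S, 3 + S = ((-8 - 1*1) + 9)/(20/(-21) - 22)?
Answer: 648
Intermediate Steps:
S = -3 (S = -3 + ((-8 - 1*1) + 9)/(20/(-21) - 22) = -3 + ((-8 - 1) + 9)/(20*(-1/21) - 22) = -3 + (-9 + 9)/(-20/21 - 22) = -3 + 0/(-482/21) = -3 + 0*(-21/482) = -3 + 0 = -3)
B = -3
(8*B)*(-27) = (8*(-3))*(-27) = -24*(-27) = 648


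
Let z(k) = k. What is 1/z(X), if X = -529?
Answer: -1/529 ≈ -0.0018904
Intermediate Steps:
1/z(X) = 1/(-529) = -1/529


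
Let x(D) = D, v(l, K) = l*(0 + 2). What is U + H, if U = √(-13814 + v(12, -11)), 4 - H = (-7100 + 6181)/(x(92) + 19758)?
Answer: 80319/19850 + I*√13790 ≈ 4.0463 + 117.43*I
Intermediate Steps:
v(l, K) = 2*l (v(l, K) = l*2 = 2*l)
H = 80319/19850 (H = 4 - (-7100 + 6181)/(92 + 19758) = 4 - (-919)/19850 = 4 - 1*(-919/19850) = 4 + 919/19850 = 80319/19850 ≈ 4.0463)
U = I*√13790 (U = √(-13814 + 2*12) = √(-13814 + 24) = √(-13790) = I*√13790 ≈ 117.43*I)
U + H = I*√13790 + 80319/19850 = 80319/19850 + I*√13790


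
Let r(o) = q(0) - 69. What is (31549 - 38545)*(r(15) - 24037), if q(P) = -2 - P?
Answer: 168659568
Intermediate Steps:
r(o) = -71 (r(o) = (-2 - 1*0) - 69 = (-2 + 0) - 69 = -2 - 69 = -71)
(31549 - 38545)*(r(15) - 24037) = (31549 - 38545)*(-71 - 24037) = -6996*(-24108) = 168659568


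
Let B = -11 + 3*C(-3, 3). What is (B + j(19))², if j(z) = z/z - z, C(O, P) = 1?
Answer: 676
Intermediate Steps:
B = -8 (B = -11 + 3*1 = -11 + 3 = -8)
j(z) = 1 - z
(B + j(19))² = (-8 + (1 - 1*19))² = (-8 + (1 - 19))² = (-8 - 18)² = (-26)² = 676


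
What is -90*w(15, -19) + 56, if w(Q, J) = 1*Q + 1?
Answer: -1384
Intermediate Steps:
w(Q, J) = 1 + Q (w(Q, J) = Q + 1 = 1 + Q)
-90*w(15, -19) + 56 = -90*(1 + 15) + 56 = -90*16 + 56 = -1440 + 56 = -1384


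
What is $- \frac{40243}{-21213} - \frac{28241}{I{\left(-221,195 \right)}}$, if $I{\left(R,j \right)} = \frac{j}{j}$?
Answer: $- \frac{599036090}{21213} \approx -28239.0$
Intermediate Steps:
$I{\left(R,j \right)} = 1$
$- \frac{40243}{-21213} - \frac{28241}{I{\left(-221,195 \right)}} = - \frac{40243}{-21213} - \frac{28241}{1} = \left(-40243\right) \left(- \frac{1}{21213}\right) - 28241 = \frac{40243}{21213} - 28241 = - \frac{599036090}{21213}$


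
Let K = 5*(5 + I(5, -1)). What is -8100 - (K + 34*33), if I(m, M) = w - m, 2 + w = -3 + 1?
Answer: -9202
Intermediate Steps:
w = -4 (w = -2 + (-3 + 1) = -2 - 2 = -4)
I(m, M) = -4 - m
K = -20 (K = 5*(5 + (-4 - 1*5)) = 5*(5 + (-4 - 5)) = 5*(5 - 9) = 5*(-4) = -20)
-8100 - (K + 34*33) = -8100 - (-20 + 34*33) = -8100 - (-20 + 1122) = -8100 - 1*1102 = -8100 - 1102 = -9202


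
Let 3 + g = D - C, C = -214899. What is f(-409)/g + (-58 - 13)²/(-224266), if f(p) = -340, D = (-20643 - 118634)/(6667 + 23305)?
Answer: -6950613206343/288887065345382 ≈ -0.024060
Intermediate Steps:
D = -139277/29972 ≈ -4.6469
g = 6440723635/29972 (g = -3 + (-139277/29972 - 1*(-214899)) = -3 + (-139277/29972 + 214899) = -3 + 6440813551/29972 = 6440723635/29972 ≈ 2.1489e+5)
f(-409)/g + (-58 - 13)²/(-224266) = -340/6440723635/29972 + (-58 - 13)²/(-224266) = -340*29972/6440723635 + (-71)²*(-1/224266) = -2038096/1288144727 + 5041*(-1/224266) = -2038096/1288144727 - 5041/224266 = -6950613206343/288887065345382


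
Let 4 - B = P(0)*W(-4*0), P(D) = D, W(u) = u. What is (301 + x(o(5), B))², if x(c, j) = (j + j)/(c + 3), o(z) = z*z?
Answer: 4447881/49 ≈ 90773.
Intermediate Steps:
B = 4 (B = 4 - 0*(-4*0) = 4 - 0*0 = 4 - 1*0 = 4 + 0 = 4)
o(z) = z²
x(c, j) = 2*j/(3 + c) (x(c, j) = (2*j)/(3 + c) = 2*j/(3 + c))
(301 + x(o(5), B))² = (301 + 2*4/(3 + 5²))² = (301 + 2*4/(3 + 25))² = (301 + 2*4/28)² = (301 + 2*4*(1/28))² = (301 + 2/7)² = (2109/7)² = 4447881/49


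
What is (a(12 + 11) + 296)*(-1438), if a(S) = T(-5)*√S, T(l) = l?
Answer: -425648 + 7190*√23 ≈ -3.9117e+5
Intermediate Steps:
a(S) = -5*√S
(a(12 + 11) + 296)*(-1438) = (-5*√(12 + 11) + 296)*(-1438) = (-5*√23 + 296)*(-1438) = (296 - 5*√23)*(-1438) = -425648 + 7190*√23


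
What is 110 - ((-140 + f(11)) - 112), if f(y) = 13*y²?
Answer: -1211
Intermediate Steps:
110 - ((-140 + f(11)) - 112) = 110 - ((-140 + 13*11²) - 112) = 110 - ((-140 + 13*121) - 112) = 110 - ((-140 + 1573) - 112) = 110 - (1433 - 112) = 110 - 1*1321 = 110 - 1321 = -1211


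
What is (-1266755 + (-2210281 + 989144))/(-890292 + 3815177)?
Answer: -2487892/2924885 ≈ -0.85059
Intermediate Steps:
(-1266755 + (-2210281 + 989144))/(-890292 + 3815177) = (-1266755 - 1221137)/2924885 = -2487892*1/2924885 = -2487892/2924885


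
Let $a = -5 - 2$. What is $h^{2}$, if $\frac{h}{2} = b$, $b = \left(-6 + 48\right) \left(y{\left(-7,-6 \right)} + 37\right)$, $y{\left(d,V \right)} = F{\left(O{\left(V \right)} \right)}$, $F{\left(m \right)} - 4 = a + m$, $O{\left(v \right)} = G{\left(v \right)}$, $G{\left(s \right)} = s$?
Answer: $5531904$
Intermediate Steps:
$a = -7$ ($a = -5 - 2 = -7$)
$O{\left(v \right)} = v$
$F{\left(m \right)} = -3 + m$ ($F{\left(m \right)} = 4 + \left(-7 + m\right) = -3 + m$)
$y{\left(d,V \right)} = -3 + V$
$b = 1176$ ($b = \left(-6 + 48\right) \left(\left(-3 - 6\right) + 37\right) = 42 \left(-9 + 37\right) = 42 \cdot 28 = 1176$)
$h = 2352$ ($h = 2 \cdot 1176 = 2352$)
$h^{2} = 2352^{2} = 5531904$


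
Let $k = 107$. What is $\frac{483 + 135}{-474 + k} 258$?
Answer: $- \frac{159444}{367} \approx -434.45$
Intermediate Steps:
$\frac{483 + 135}{-474 + k} 258 = \frac{483 + 135}{-474 + 107} \cdot 258 = \frac{618}{-367} \cdot 258 = 618 \left(- \frac{1}{367}\right) 258 = \left(- \frac{618}{367}\right) 258 = - \frac{159444}{367}$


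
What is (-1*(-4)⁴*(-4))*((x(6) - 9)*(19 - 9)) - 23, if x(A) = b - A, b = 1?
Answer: -143383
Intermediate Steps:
x(A) = 1 - A
(-1*(-4)⁴*(-4))*((x(6) - 9)*(19 - 9)) - 23 = (-1*(-4)⁴*(-4))*(((1 - 1*6) - 9)*(19 - 9)) - 23 = (-1*256*(-4))*(((1 - 6) - 9)*10) - 23 = (-256*(-4))*((-5 - 9)*10) - 23 = 1024*(-14*10) - 23 = 1024*(-140) - 23 = -143360 - 23 = -143383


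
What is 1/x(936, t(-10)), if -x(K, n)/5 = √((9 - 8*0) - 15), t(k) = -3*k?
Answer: I*√6/30 ≈ 0.08165*I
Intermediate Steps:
x(K, n) = -5*I*√6 (x(K, n) = -5*√((9 - 8*0) - 15) = -5*√((9 + 0) - 15) = -5*√(9 - 15) = -5*I*√6)
1/x(936, t(-10)) = 1/(-5*I*√6) = I*√6/30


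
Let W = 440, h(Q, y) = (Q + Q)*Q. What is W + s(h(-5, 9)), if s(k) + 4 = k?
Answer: 486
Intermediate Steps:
h(Q, y) = 2*Q² (h(Q, y) = (2*Q)*Q = 2*Q²)
s(k) = -4 + k
W + s(h(-5, 9)) = 440 + (-4 + 2*(-5)²) = 440 + (-4 + 2*25) = 440 + (-4 + 50) = 440 + 46 = 486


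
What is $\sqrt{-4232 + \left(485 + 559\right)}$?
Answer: $2 i \sqrt{797} \approx 56.462 i$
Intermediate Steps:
$\sqrt{-4232 + \left(485 + 559\right)} = \sqrt{-4232 + 1044} = \sqrt{-3188} = 2 i \sqrt{797}$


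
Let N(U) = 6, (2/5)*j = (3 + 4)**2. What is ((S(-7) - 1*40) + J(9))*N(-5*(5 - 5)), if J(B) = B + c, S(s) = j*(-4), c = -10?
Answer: -3186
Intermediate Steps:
j = 245/2 (j = 5*(3 + 4)**2/2 = (5/2)*7**2 = (5/2)*49 = 245/2 ≈ 122.50)
S(s) = -490 (S(s) = (245/2)*(-4) = -490)
J(B) = -10 + B (J(B) = B - 10 = -10 + B)
((S(-7) - 1*40) + J(9))*N(-5*(5 - 5)) = ((-490 - 1*40) + (-10 + 9))*6 = ((-490 - 40) - 1)*6 = (-530 - 1)*6 = -531*6 = -3186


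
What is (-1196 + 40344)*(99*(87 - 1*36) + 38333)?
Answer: 1698318536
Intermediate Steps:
(-1196 + 40344)*(99*(87 - 1*36) + 38333) = 39148*(99*(87 - 36) + 38333) = 39148*(99*51 + 38333) = 39148*(5049 + 38333) = 39148*43382 = 1698318536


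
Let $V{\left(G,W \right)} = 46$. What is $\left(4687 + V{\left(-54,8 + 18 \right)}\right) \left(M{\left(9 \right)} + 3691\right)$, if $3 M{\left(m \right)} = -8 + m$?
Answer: $\frac{52413242}{3} \approx 1.7471 \cdot 10^{7}$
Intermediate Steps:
$M{\left(m \right)} = - \frac{8}{3} + \frac{m}{3}$ ($M{\left(m \right)} = \frac{-8 + m}{3} = - \frac{8}{3} + \frac{m}{3}$)
$\left(4687 + V{\left(-54,8 + 18 \right)}\right) \left(M{\left(9 \right)} + 3691\right) = \left(4687 + 46\right) \left(\left(- \frac{8}{3} + \frac{1}{3} \cdot 9\right) + 3691\right) = 4733 \left(\left(- \frac{8}{3} + 3\right) + 3691\right) = 4733 \left(\frac{1}{3} + 3691\right) = 4733 \cdot \frac{11074}{3} = \frac{52413242}{3}$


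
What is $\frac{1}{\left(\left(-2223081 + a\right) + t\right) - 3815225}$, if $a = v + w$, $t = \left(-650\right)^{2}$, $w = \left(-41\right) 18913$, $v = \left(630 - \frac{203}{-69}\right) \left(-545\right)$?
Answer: $- \frac{69}{464797276} \approx -1.4845 \cdot 10^{-7}$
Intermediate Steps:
$v = - \frac{23801785}{69}$ ($v = \left(630 - - \frac{203}{69}\right) \left(-545\right) = \left(630 + \frac{203}{69}\right) \left(-545\right) = \frac{43673}{69} \left(-545\right) = - \frac{23801785}{69} \approx -3.4495 \cdot 10^{5}$)
$w = -775433$
$t = 422500$
$a = - \frac{77306662}{69}$ ($a = - \frac{23801785}{69} - 775433 = - \frac{77306662}{69} \approx -1.1204 \cdot 10^{6}$)
$\frac{1}{\left(\left(-2223081 + a\right) + t\right) - 3815225} = \frac{1}{\left(\left(-2223081 - \frac{77306662}{69}\right) + 422500\right) - 3815225} = \frac{1}{\left(- \frac{230699251}{69} + 422500\right) - 3815225} = \frac{1}{- \frac{201546751}{69} - 3815225} = \frac{1}{- \frac{464797276}{69}} = - \frac{69}{464797276}$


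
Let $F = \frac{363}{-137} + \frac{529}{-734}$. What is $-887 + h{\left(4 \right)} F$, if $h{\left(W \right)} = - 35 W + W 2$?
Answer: $- \frac{22229083}{50279} \approx -442.11$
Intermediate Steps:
$h{\left(W \right)} = - 33 W$ ($h{\left(W \right)} = - 35 W + 2 W = - 33 W$)
$F = - \frac{338915}{100558}$ ($F = 363 \left(- \frac{1}{137}\right) + 529 \left(- \frac{1}{734}\right) = - \frac{363}{137} - \frac{529}{734} = - \frac{338915}{100558} \approx -3.3703$)
$-887 + h{\left(4 \right)} F = -887 + \left(-33\right) 4 \left(- \frac{338915}{100558}\right) = -887 - - \frac{22368390}{50279} = -887 + \frac{22368390}{50279} = - \frac{22229083}{50279}$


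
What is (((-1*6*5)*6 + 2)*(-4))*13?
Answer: 9256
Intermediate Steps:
(((-1*6*5)*6 + 2)*(-4))*13 = ((-6*5*6 + 2)*(-4))*13 = ((-30*6 + 2)*(-4))*13 = ((-180 + 2)*(-4))*13 = -178*(-4)*13 = 712*13 = 9256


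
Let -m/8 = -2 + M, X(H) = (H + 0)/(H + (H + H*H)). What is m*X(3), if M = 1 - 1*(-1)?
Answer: 0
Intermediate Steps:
X(H) = H/(H**2 + 2*H) (X(H) = H/(H + (H + H**2)) = H/(H**2 + 2*H))
M = 2 (M = 1 + 1 = 2)
m = 0 (m = -8*(-2 + 2) = -8*0 = 0)
m*X(3) = 0/(2 + 3) = 0/5 = 0*(1/5) = 0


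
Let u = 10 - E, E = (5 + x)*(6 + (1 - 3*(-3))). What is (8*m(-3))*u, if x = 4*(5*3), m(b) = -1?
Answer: 8240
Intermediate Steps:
x = 60 (x = 4*15 = 60)
E = 1040 (E = (5 + 60)*(6 + (1 - 3*(-3))) = 65*(6 + (1 + 9)) = 65*(6 + 10) = 65*16 = 1040)
u = -1030 (u = 10 - 1*1040 = 10 - 1040 = -1030)
(8*m(-3))*u = (8*(-1))*(-1030) = -8*(-1030) = 8240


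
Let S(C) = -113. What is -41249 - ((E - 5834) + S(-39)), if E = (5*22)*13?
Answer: -36732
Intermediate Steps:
E = 1430 (E = 110*13 = 1430)
-41249 - ((E - 5834) + S(-39)) = -41249 - ((1430 - 5834) - 113) = -41249 - (-4404 - 113) = -41249 - 1*(-4517) = -41249 + 4517 = -36732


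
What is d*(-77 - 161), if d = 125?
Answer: -29750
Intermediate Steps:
d*(-77 - 161) = 125*(-77 - 161) = 125*(-238) = -29750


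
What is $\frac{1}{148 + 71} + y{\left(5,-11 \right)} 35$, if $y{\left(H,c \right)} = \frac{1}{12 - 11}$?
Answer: $\frac{7666}{219} \approx 35.005$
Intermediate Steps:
$y{\left(H,c \right)} = 1$ ($y{\left(H,c \right)} = 1^{-1} = 1$)
$\frac{1}{148 + 71} + y{\left(5,-11 \right)} 35 = \frac{1}{148 + 71} + 1 \cdot 35 = \frac{1}{219} + 35 = \frac{7666}{219}$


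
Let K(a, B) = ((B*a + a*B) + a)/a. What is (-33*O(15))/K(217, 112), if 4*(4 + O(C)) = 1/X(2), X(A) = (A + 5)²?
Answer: 2871/4900 ≈ 0.58592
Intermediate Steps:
X(A) = (5 + A)²
O(C) = -783/196 (O(C) = -4 + 1/(4*((5 + 2)²)) = -4 + 1/(4*(7²)) = -4 + (¼)/49 = -4 + (¼)*(1/49) = -4 + 1/196 = -783/196)
K(a, B) = (a + 2*B*a)/a (K(a, B) = ((B*a + B*a) + a)/a = (2*B*a + a)/a = (a + 2*B*a)/a)
(-33*O(15))/K(217, 112) = (-33*(-783/196))/(1 + 2*112) = 25839/(196*(1 + 224)) = (25839/196)/225 = (25839/196)*(1/225) = 2871/4900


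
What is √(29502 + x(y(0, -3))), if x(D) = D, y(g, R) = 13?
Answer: √29515 ≈ 171.80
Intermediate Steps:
√(29502 + x(y(0, -3))) = √(29502 + 13) = √29515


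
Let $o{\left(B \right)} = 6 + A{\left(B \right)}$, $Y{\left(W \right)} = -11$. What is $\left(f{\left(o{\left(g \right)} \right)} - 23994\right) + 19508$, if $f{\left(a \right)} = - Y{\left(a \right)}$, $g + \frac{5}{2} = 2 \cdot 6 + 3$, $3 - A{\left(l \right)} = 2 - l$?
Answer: $-4475$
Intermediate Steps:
$A{\left(l \right)} = 1 + l$ ($A{\left(l \right)} = 3 - \left(2 - l\right) = 3 + \left(-2 + l\right) = 1 + l$)
$g = \frac{25}{2}$ ($g = - \frac{5}{2} + \left(2 \cdot 6 + 3\right) = - \frac{5}{2} + \left(12 + 3\right) = - \frac{5}{2} + 15 = \frac{25}{2} \approx 12.5$)
$o{\left(B \right)} = 7 + B$ ($o{\left(B \right)} = 6 + \left(1 + B\right) = 7 + B$)
$f{\left(a \right)} = 11$ ($f{\left(a \right)} = \left(-1\right) \left(-11\right) = 11$)
$\left(f{\left(o{\left(g \right)} \right)} - 23994\right) + 19508 = \left(11 - 23994\right) + 19508 = -23983 + 19508 = -4475$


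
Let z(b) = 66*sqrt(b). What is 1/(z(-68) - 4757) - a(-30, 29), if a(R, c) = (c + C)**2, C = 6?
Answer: -28083444582/22925257 - 132*I*sqrt(17)/22925257 ≈ -1225.0 - 2.374e-5*I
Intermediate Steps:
a(R, c) = (6 + c)**2 (a(R, c) = (c + 6)**2 = (6 + c)**2)
1/(z(-68) - 4757) - a(-30, 29) = 1/(66*sqrt(-68) - 4757) - (6 + 29)**2 = 1/(66*(2*I*sqrt(17)) - 4757) - 1*35**2 = 1/(132*I*sqrt(17) - 4757) - 1*1225 = 1/(-4757 + 132*I*sqrt(17)) - 1225 = -1225 + 1/(-4757 + 132*I*sqrt(17))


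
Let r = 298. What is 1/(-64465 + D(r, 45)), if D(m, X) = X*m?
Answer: -1/51055 ≈ -1.9587e-5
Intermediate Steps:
1/(-64465 + D(r, 45)) = 1/(-64465 + 45*298) = 1/(-64465 + 13410) = 1/(-51055) = -1/51055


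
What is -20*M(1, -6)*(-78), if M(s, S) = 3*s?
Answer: 4680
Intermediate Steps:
-20*M(1, -6)*(-78) = -60*(-78) = 4680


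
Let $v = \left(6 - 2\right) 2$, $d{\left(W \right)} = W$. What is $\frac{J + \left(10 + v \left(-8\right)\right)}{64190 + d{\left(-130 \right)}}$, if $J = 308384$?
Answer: $\frac{30833}{6406} \approx 4.8131$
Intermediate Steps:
$v = 8$ ($v = 4 \cdot 2 = 8$)
$\frac{J + \left(10 + v \left(-8\right)\right)}{64190 + d{\left(-130 \right)}} = \frac{308384 + \left(10 + 8 \left(-8\right)\right)}{64190 - 130} = \frac{308384 + \left(10 - 64\right)}{64060} = \left(308384 - 54\right) \frac{1}{64060} = 308330 \cdot \frac{1}{64060} = \frac{30833}{6406}$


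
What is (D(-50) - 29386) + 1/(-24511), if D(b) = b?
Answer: -721505797/24511 ≈ -29436.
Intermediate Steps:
(D(-50) - 29386) + 1/(-24511) = (-50 - 29386) + 1/(-24511) = -29436 - 1/24511 = -721505797/24511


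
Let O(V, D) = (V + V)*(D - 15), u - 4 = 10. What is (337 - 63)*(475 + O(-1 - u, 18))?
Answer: 105490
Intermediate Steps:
u = 14 (u = 4 + 10 = 14)
O(V, D) = 2*V*(-15 + D) (O(V, D) = (2*V)*(-15 + D) = 2*V*(-15 + D))
(337 - 63)*(475 + O(-1 - u, 18)) = (337 - 63)*(475 + 2*(-1 - 1*14)*(-15 + 18)) = 274*(475 + 2*(-1 - 14)*3) = 274*(475 + 2*(-15)*3) = 274*(475 - 90) = 274*385 = 105490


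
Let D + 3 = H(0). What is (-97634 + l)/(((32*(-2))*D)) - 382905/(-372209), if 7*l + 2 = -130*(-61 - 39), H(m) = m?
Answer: -10376215735/20843704 ≈ -497.81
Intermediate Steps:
D = -3 (D = -3 + 0 = -3)
l = 12998/7 (l = -2/7 + (-130*(-61 - 39))/7 = -2/7 + (-130*(-100))/7 = -2/7 + (1/7)*13000 = -2/7 + 13000/7 = 12998/7 ≈ 1856.9)
(-97634 + l)/(((32*(-2))*D)) - 382905/(-372209) = (-97634 + 12998/7)/(((32*(-2))*(-3))) - 382905/(-372209) = -670440/(7*((-64*(-3)))) - 382905*(-1/372209) = -670440/7/192 + 382905/372209 = -670440/7*1/192 + 382905/372209 = -27935/56 + 382905/372209 = -10376215735/20843704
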